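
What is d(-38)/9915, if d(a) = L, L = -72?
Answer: -24/3305 ≈ -0.0072617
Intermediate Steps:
d(a) = -72
d(-38)/9915 = -72/9915 = -72*1/9915 = -24/3305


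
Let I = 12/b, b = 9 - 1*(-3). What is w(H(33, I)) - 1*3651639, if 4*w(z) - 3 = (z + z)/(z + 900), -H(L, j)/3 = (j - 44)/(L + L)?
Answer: -289837831093/79372 ≈ -3.6516e+6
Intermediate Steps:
b = 12 (b = 9 + 3 = 12)
I = 1 (I = 12/12 = 12*(1/12) = 1)
H(L, j) = -3*(-44 + j)/(2*L) (H(L, j) = -3*(j - 44)/(L + L) = -3*(-44 + j)/(2*L))
w(z) = ¾ + z/(2*(900 + z)) (w(z) = ¾ + ((z + z)/(z + 900))/4 = ¾ + ((2*z)/(900 + z))/4 = ¾ + (2*z/(900 + z))/4 = ¾ + z/(2*(900 + z)))
w(H(33, I)) - 1*3651639 = 5*(540 + (3/2)*(44 - 1*1)/33)/(4*(900 + (3/2)*(44 - 1*1)/33)) - 1*3651639 = 5*(540 + (3/2)*(1/33)*(44 - 1))/(4*(900 + (3/2)*(1/33)*(44 - 1))) - 3651639 = 5*(540 + (3/2)*(1/33)*43)/(4*(900 + (3/2)*(1/33)*43)) - 3651639 = 5*(540 + 43/22)/(4*(900 + 43/22)) - 3651639 = (5/4)*(11923/22)/(19843/22) - 3651639 = (5/4)*(22/19843)*(11923/22) - 3651639 = 59615/79372 - 3651639 = -289837831093/79372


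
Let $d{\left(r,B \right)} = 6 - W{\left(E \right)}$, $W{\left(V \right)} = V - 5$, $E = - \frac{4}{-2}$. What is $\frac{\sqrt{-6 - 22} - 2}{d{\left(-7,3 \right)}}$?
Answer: $- \frac{2}{9} + \frac{2 i \sqrt{7}}{9} \approx -0.22222 + 0.58794 i$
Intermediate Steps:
$E = 2$ ($E = \left(-4\right) \left(- \frac{1}{2}\right) = 2$)
$W{\left(V \right)} = -5 + V$
$d{\left(r,B \right)} = 9$ ($d{\left(r,B \right)} = 6 - \left(-5 + 2\right) = 6 - -3 = 6 + 3 = 9$)
$\frac{\sqrt{-6 - 22} - 2}{d{\left(-7,3 \right)}} = \frac{\sqrt{-6 - 22} - 2}{9} = \left(\sqrt{-28} - 2\right) \frac{1}{9} = \left(2 i \sqrt{7} - 2\right) \frac{1}{9} = \left(-2 + 2 i \sqrt{7}\right) \frac{1}{9} = - \frac{2}{9} + \frac{2 i \sqrt{7}}{9}$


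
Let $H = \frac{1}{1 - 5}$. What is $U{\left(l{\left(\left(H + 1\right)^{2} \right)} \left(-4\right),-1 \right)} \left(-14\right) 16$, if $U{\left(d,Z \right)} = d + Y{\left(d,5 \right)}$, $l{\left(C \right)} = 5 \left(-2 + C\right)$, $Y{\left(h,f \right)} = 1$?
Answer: $-6664$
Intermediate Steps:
$H = - \frac{1}{4}$ ($H = \frac{1}{-4} = - \frac{1}{4} \approx -0.25$)
$l{\left(C \right)} = -10 + 5 C$
$U{\left(d,Z \right)} = 1 + d$ ($U{\left(d,Z \right)} = d + 1 = 1 + d$)
$U{\left(l{\left(\left(H + 1\right)^{2} \right)} \left(-4\right),-1 \right)} \left(-14\right) 16 = \left(1 + \left(-10 + 5 \left(- \frac{1}{4} + 1\right)^{2}\right) \left(-4\right)\right) \left(-14\right) 16 = \left(1 + \left(-10 + 5 \left(\frac{3}{4}\right)^{2}\right) \left(-4\right)\right) \left(-14\right) 16 = \left(1 + \left(-10 + 5 \cdot \frac{9}{16}\right) \left(-4\right)\right) \left(-14\right) 16 = \left(1 + \left(-10 + \frac{45}{16}\right) \left(-4\right)\right) \left(-14\right) 16 = \left(1 - - \frac{115}{4}\right) \left(-14\right) 16 = \left(1 + \frac{115}{4}\right) \left(-14\right) 16 = \frac{119}{4} \left(-14\right) 16 = \left(- \frac{833}{2}\right) 16 = -6664$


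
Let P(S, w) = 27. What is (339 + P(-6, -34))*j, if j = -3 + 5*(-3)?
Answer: -6588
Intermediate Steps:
j = -18 (j = -3 - 15 = -18)
(339 + P(-6, -34))*j = (339 + 27)*(-18) = 366*(-18) = -6588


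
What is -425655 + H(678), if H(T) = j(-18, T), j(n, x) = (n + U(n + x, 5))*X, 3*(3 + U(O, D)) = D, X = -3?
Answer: -425597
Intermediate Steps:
U(O, D) = -3 + D/3
j(n, x) = 4 - 3*n (j(n, x) = (n + (-3 + (⅓)*5))*(-3) = (n + (-3 + 5/3))*(-3) = (n - 4/3)*(-3) = (-4/3 + n)*(-3) = 4 - 3*n)
H(T) = 58 (H(T) = 4 - 3*(-18) = 4 + 54 = 58)
-425655 + H(678) = -425655 + 58 = -425597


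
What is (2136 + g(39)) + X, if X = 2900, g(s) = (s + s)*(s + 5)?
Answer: 8468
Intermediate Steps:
g(s) = 2*s*(5 + s) (g(s) = (2*s)*(5 + s) = 2*s*(5 + s))
(2136 + g(39)) + X = (2136 + 2*39*(5 + 39)) + 2900 = (2136 + 2*39*44) + 2900 = (2136 + 3432) + 2900 = 5568 + 2900 = 8468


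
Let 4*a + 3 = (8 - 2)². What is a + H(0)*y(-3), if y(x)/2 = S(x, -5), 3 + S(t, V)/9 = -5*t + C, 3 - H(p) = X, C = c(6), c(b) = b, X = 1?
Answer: 2625/4 ≈ 656.25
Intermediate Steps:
C = 6
H(p) = 2 (H(p) = 3 - 1*1 = 3 - 1 = 2)
S(t, V) = 27 - 45*t (S(t, V) = -27 + 9*(-5*t + 6) = -27 + 9*(6 - 5*t) = -27 + (54 - 45*t) = 27 - 45*t)
y(x) = 54 - 90*x (y(x) = 2*(27 - 45*x) = 54 - 90*x)
a = 33/4 (a = -¾ + (8 - 2)²/4 = -¾ + (¼)*6² = -¾ + (¼)*36 = -¾ + 9 = 33/4 ≈ 8.2500)
a + H(0)*y(-3) = 33/4 + 2*(54 - 90*(-3)) = 33/4 + 2*(54 + 270) = 33/4 + 2*324 = 33/4 + 648 = 2625/4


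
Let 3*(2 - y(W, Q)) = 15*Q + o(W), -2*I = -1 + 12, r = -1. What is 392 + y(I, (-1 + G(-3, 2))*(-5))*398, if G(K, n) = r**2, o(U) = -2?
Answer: 4360/3 ≈ 1453.3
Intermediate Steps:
G(K, n) = 1 (G(K, n) = (-1)**2 = 1)
I = -11/2 (I = -(-1 + 12)/2 = -1/2*11 = -11/2 ≈ -5.5000)
y(W, Q) = 8/3 - 5*Q (y(W, Q) = 2 - (15*Q - 2)/3 = 2 - (-2 + 15*Q)/3 = 2 + (2/3 - 5*Q) = 8/3 - 5*Q)
392 + y(I, (-1 + G(-3, 2))*(-5))*398 = 392 + (8/3 - 5*(-1 + 1)*(-5))*398 = 392 + (8/3 - 0*(-5))*398 = 392 + (8/3 - 5*0)*398 = 392 + (8/3 + 0)*398 = 392 + (8/3)*398 = 392 + 3184/3 = 4360/3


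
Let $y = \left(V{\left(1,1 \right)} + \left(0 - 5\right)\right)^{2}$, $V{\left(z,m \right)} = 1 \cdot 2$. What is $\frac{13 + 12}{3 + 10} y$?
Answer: $\frac{225}{13} \approx 17.308$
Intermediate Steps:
$V{\left(z,m \right)} = 2$
$y = 9$ ($y = \left(2 + \left(0 - 5\right)\right)^{2} = \left(2 - 5\right)^{2} = \left(-3\right)^{2} = 9$)
$\frac{13 + 12}{3 + 10} y = \frac{13 + 12}{3 + 10} \cdot 9 = \frac{25}{13} \cdot 9 = \frac{225}{13}$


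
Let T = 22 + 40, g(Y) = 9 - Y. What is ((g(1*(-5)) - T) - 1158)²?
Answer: 1454436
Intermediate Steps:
T = 62
((g(1*(-5)) - T) - 1158)² = (((9 - (-5)) - 1*62) - 1158)² = (((9 - 1*(-5)) - 62) - 1158)² = (((9 + 5) - 62) - 1158)² = ((14 - 62) - 1158)² = (-48 - 1158)² = (-1206)² = 1454436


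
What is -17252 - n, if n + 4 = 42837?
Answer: -60085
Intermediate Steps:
n = 42833 (n = -4 + 42837 = 42833)
-17252 - n = -17252 - 1*42833 = -17252 - 42833 = -60085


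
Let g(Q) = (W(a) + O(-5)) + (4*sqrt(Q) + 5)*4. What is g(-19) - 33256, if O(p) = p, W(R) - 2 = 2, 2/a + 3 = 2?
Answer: -33237 + 16*I*sqrt(19) ≈ -33237.0 + 69.742*I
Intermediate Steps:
a = -2 (a = 2/(-3 + 2) = 2/(-1) = 2*(-1) = -2)
W(R) = 4 (W(R) = 2 + 2 = 4)
g(Q) = 19 + 16*sqrt(Q) (g(Q) = (4 - 5) + (4*sqrt(Q) + 5)*4 = -1 + (5 + 4*sqrt(Q))*4 = -1 + (20 + 16*sqrt(Q)) = 19 + 16*sqrt(Q))
g(-19) - 33256 = (19 + 16*sqrt(-19)) - 33256 = (19 + 16*(I*sqrt(19))) - 33256 = (19 + 16*I*sqrt(19)) - 33256 = -33237 + 16*I*sqrt(19)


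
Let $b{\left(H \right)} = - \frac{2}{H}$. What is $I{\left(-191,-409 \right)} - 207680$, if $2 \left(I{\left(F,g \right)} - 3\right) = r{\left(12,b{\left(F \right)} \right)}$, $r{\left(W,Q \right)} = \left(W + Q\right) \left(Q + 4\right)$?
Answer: $- \frac{7575386035}{36481} \approx -2.0765 \cdot 10^{5}$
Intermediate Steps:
$r{\left(W,Q \right)} = \left(4 + Q\right) \left(Q + W\right)$ ($r{\left(W,Q \right)} = \left(Q + W\right) \left(4 + Q\right) = \left(4 + Q\right) \left(Q + W\right)$)
$I{\left(F,g \right)} = 27 - \frac{16}{F} + \frac{2}{F^{2}}$ ($I{\left(F,g \right)} = 3 + \frac{\left(- \frac{2}{F}\right)^{2} + 4 \left(- \frac{2}{F}\right) + 4 \cdot 12 + - \frac{2}{F} 12}{2} = 3 + \frac{\frac{4}{F^{2}} - \frac{8}{F} + 48 - \frac{24}{F}}{2} = 3 + \frac{48 - \frac{32}{F} + \frac{4}{F^{2}}}{2} = 3 + \left(24 - \frac{16}{F} + \frac{2}{F^{2}}\right) = 27 - \frac{16}{F} + \frac{2}{F^{2}}$)
$I{\left(-191,-409 \right)} - 207680 = \left(27 - \frac{16}{-191} + \frac{2}{36481}\right) - 207680 = \left(27 - - \frac{16}{191} + 2 \cdot \frac{1}{36481}\right) - 207680 = \left(27 + \frac{16}{191} + \frac{2}{36481}\right) - 207680 = \frac{988045}{36481} - 207680 = - \frac{7575386035}{36481}$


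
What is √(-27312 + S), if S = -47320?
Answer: 2*I*√18658 ≈ 273.19*I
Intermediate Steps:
√(-27312 + S) = √(-27312 - 47320) = √(-74632) = 2*I*√18658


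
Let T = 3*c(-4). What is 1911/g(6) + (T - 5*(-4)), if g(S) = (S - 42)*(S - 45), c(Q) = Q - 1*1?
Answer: 229/36 ≈ 6.3611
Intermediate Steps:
c(Q) = -1 + Q (c(Q) = Q - 1 = -1 + Q)
g(S) = (-45 + S)*(-42 + S) (g(S) = (-42 + S)*(-45 + S) = (-45 + S)*(-42 + S))
T = -15 (T = 3*(-1 - 4) = 3*(-5) = -15)
1911/g(6) + (T - 5*(-4)) = 1911/(1890 + 6² - 87*6) + (-15 - 5*(-4)) = 1911/(1890 + 36 - 522) + (-15 + 20) = 1911/1404 + 5 = 1911*(1/1404) + 5 = 49/36 + 5 = 229/36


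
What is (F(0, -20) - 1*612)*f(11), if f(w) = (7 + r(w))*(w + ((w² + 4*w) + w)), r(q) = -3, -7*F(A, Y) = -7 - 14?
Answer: -455532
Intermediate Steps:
F(A, Y) = 3 (F(A, Y) = -(-7 - 14)/7 = -⅐*(-21) = 3)
f(w) = 4*w² + 24*w (f(w) = (7 - 3)*(w + ((w² + 4*w) + w)) = 4*(w + (w² + 5*w)) = 4*(w² + 6*w) = 4*w² + 24*w)
(F(0, -20) - 1*612)*f(11) = (3 - 1*612)*(4*11*(6 + 11)) = (3 - 612)*(4*11*17) = -609*748 = -455532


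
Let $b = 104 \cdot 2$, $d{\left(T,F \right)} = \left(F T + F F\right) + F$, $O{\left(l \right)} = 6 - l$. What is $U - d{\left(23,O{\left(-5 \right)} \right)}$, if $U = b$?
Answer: $-177$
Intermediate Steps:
$d{\left(T,F \right)} = F + F^{2} + F T$ ($d{\left(T,F \right)} = \left(F T + F^{2}\right) + F = \left(F^{2} + F T\right) + F = F + F^{2} + F T$)
$b = 208$
$U = 208$
$U - d{\left(23,O{\left(-5 \right)} \right)} = 208 - \left(6 - -5\right) \left(1 + \left(6 - -5\right) + 23\right) = 208 - \left(6 + 5\right) \left(1 + \left(6 + 5\right) + 23\right) = 208 - 11 \left(1 + 11 + 23\right) = 208 - 11 \cdot 35 = 208 - 385 = -177$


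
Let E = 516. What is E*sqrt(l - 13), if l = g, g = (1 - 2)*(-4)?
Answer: 1548*I ≈ 1548.0*I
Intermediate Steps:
g = 4 (g = -1*(-4) = 4)
l = 4
E*sqrt(l - 13) = 516*sqrt(4 - 13) = 516*sqrt(-9) = 516*(3*I) = 1548*I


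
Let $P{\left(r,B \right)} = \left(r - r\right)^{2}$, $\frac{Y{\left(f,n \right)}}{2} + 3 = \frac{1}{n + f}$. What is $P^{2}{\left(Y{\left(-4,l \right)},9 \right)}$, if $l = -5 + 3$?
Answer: $0$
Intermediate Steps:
$l = -2$
$Y{\left(f,n \right)} = -6 + \frac{2}{f + n}$ ($Y{\left(f,n \right)} = -6 + \frac{2}{n + f} = -6 + \frac{2}{f + n}$)
$P{\left(r,B \right)} = 0$ ($P{\left(r,B \right)} = 0^{2} = 0$)
$P^{2}{\left(Y{\left(-4,l \right)},9 \right)} = 0^{2} = 0$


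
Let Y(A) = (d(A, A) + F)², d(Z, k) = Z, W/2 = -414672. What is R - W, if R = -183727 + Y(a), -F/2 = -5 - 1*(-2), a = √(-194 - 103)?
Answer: 645356 + 36*I*√33 ≈ 6.4536e+5 + 206.8*I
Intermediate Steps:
W = -829344 (W = 2*(-414672) = -829344)
a = 3*I*√33 (a = √(-297) = 3*I*√33 ≈ 17.234*I)
F = 6 (F = -2*(-5 - 1*(-2)) = -2*(-5 + 2) = -2*(-3) = 6)
Y(A) = (6 + A)² (Y(A) = (A + 6)² = (6 + A)²)
R = -183727 + (6 + 3*I*√33)² ≈ -1.8399e+5 + 206.8*I
R - W = (-183988 + 36*I*√33) - 1*(-829344) = (-183988 + 36*I*√33) + 829344 = 645356 + 36*I*√33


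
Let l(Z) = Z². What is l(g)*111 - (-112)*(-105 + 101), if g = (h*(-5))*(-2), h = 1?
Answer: 10652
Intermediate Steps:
g = 10 (g = (1*(-5))*(-2) = -5*(-2) = 10)
l(g)*111 - (-112)*(-105 + 101) = 10²*111 - (-112)*(-105 + 101) = 100*111 - (-112)*(-4) = 11100 - 1*448 = 11100 - 448 = 10652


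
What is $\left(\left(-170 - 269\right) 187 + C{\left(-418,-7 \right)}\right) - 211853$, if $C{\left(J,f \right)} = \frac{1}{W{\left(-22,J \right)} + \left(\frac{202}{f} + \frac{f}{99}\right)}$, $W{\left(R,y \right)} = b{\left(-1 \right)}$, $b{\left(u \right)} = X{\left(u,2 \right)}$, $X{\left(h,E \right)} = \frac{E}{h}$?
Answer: $- \frac{6300145311}{21433} \approx -2.9395 \cdot 10^{5}$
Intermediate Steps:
$b{\left(u \right)} = \frac{2}{u}$
$W{\left(R,y \right)} = -2$ ($W{\left(R,y \right)} = \frac{2}{-1} = 2 \left(-1\right) = -2$)
$C{\left(J,f \right)} = \frac{1}{-2 + \frac{202}{f} + \frac{f}{99}}$ ($C{\left(J,f \right)} = \frac{1}{-2 + \left(\frac{202}{f} + \frac{f}{99}\right)} = \frac{1}{-2 + \frac{202}{f} + \frac{f}{99}}$)
$\left(\left(-170 - 269\right) 187 + C{\left(-418,-7 \right)}\right) - 211853 = \left(\left(-170 - 269\right) 187 + 99 \left(-7\right) \frac{1}{19998 + \left(-7\right)^{2} - -1386}\right) - 211853 = \left(\left(-439\right) 187 + 99 \left(-7\right) \frac{1}{19998 + 49 + 1386}\right) - 211853 = \left(-82093 + 99 \left(-7\right) \frac{1}{21433}\right) - 211853 = \left(-82093 - \frac{693}{21433}\right) - 211853 = - \frac{1759499962}{21433} - 211853 = - \frac{6300145311}{21433}$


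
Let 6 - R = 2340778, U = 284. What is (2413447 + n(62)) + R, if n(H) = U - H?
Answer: 72897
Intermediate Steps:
R = -2340772 (R = 6 - 1*2340778 = 6 - 2340778 = -2340772)
n(H) = 284 - H
(2413447 + n(62)) + R = (2413447 + (284 - 1*62)) - 2340772 = (2413447 + (284 - 62)) - 2340772 = (2413447 + 222) - 2340772 = 2413669 - 2340772 = 72897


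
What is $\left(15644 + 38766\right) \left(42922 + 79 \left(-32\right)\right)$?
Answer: $2197837540$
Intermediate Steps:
$\left(15644 + 38766\right) \left(42922 + 79 \left(-32\right)\right) = 54410 \left(42922 - 2528\right) = 54410 \cdot 40394 = 2197837540$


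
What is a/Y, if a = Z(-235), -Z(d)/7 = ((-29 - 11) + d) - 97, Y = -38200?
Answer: -651/9550 ≈ -0.068168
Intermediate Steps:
Z(d) = 959 - 7*d (Z(d) = -7*(((-29 - 11) + d) - 97) = -7*((-40 + d) - 97) = -7*(-137 + d) = 959 - 7*d)
a = 2604 (a = 959 - 7*(-235) = 959 + 1645 = 2604)
a/Y = 2604/(-38200) = 2604*(-1/38200) = -651/9550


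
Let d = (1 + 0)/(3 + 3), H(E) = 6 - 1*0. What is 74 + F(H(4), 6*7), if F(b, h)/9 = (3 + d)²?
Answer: 657/4 ≈ 164.25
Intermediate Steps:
H(E) = 6 (H(E) = 6 + 0 = 6)
d = ⅙ (d = 1/6 = 1*(⅙) = ⅙ ≈ 0.16667)
F(b, h) = 361/4 (F(b, h) = 9*(3 + ⅙)² = 9*(19/6)² = 9*(361/36) = 361/4)
74 + F(H(4), 6*7) = 74 + 361/4 = 657/4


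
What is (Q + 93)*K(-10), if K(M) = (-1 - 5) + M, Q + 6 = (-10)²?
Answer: -2992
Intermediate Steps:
Q = 94 (Q = -6 + (-10)² = -6 + 100 = 94)
K(M) = -6 + M
(Q + 93)*K(-10) = (94 + 93)*(-6 - 10) = 187*(-16) = -2992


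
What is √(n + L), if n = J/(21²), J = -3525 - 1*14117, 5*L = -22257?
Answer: I*√49517735/105 ≈ 67.018*I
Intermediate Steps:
L = -22257/5 (L = (⅕)*(-22257) = -22257/5 ≈ -4451.4)
J = -17642 (J = -3525 - 14117 = -17642)
n = -17642/441 (n = -17642/(21²) = -17642/441 ≈ -40.005)
√(n + L) = √(-17642/441 - 22257/5) = √(-9903547/2205) = I*√49517735/105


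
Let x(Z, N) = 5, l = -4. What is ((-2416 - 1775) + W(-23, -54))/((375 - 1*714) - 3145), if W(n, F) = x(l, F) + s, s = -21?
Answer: 4207/3484 ≈ 1.2075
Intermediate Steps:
W(n, F) = -16 (W(n, F) = 5 - 21 = -16)
((-2416 - 1775) + W(-23, -54))/((375 - 1*714) - 3145) = ((-2416 - 1775) - 16)/((375 - 1*714) - 3145) = (-4191 - 16)/((375 - 714) - 3145) = -4207/(-339 - 3145) = -4207/(-3484) = -4207*(-1/3484) = 4207/3484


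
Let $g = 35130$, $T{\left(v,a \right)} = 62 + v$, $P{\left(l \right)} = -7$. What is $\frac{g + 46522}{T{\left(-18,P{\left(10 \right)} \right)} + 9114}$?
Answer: $\frac{40826}{4579} \approx 8.9159$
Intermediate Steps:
$\frac{g + 46522}{T{\left(-18,P{\left(10 \right)} \right)} + 9114} = \frac{35130 + 46522}{\left(62 - 18\right) + 9114} = \frac{81652}{44 + 9114} = \frac{81652}{9158} = 81652 \cdot \frac{1}{9158} = \frac{40826}{4579}$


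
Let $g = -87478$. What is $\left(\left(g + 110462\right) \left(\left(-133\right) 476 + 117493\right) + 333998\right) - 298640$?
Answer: $1245423398$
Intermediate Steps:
$\left(\left(g + 110462\right) \left(\left(-133\right) 476 + 117493\right) + 333998\right) - 298640 = \left(\left(-87478 + 110462\right) \left(\left(-133\right) 476 + 117493\right) + 333998\right) - 298640 = \left(22984 \left(-63308 + 117493\right) + 333998\right) - 298640 = \left(22984 \cdot 54185 + 333998\right) - 298640 = \left(1245388040 + 333998\right) - 298640 = 1245722038 - 298640 = 1245423398$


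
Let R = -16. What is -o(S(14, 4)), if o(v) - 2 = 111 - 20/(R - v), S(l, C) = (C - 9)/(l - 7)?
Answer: -12231/107 ≈ -114.31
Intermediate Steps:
S(l, C) = (-9 + C)/(-7 + l)
o(v) = 113 - 20/(-16 - v) (o(v) = 2 + (111 - 20/(-16 - v)) = 113 - 20/(-16 - v))
-o(S(14, 4)) = -(1828 + 113*((-9 + 4)/(-7 + 14)))/(16 + (-9 + 4)/(-7 + 14)) = -(1828 + 113*(-5/7))/(16 - 5/7) = -(1828 - 565/7)/107/7 = -7*12231/(107*7) = -1*12231/107 = -12231/107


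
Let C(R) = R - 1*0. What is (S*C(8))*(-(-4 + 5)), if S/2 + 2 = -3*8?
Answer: 416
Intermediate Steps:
C(R) = R (C(R) = R + 0 = R)
S = -52 (S = -4 + 2*(-3*8) = -4 + 2*(-24) = -4 - 48 = -52)
(S*C(8))*(-(-4 + 5)) = (-52*8)*(-(-4 + 5)) = -(-416) = -416*(-1) = 416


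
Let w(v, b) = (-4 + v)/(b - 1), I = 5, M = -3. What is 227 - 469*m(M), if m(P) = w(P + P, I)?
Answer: 2799/2 ≈ 1399.5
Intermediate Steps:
w(v, b) = (-4 + v)/(-1 + b)
m(P) = -1 + P/2 (m(P) = (-4 + (P + P))/(-1 + 5) = (-4 + 2*P)/4 = -1 + P/2)
227 - 469*m(M) = 227 - 469*(-1 + (½)*(-3)) = 227 - 469*(-1 - 3/2) = 227 - 469*(-5/2) = 227 + 2345/2 = 2799/2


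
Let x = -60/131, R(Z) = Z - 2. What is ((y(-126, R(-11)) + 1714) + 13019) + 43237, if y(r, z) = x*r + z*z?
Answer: 7623769/131 ≈ 58197.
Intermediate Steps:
R(Z) = -2 + Z
x = -60/131 (x = -60*1/131 = -60/131 ≈ -0.45802)
y(r, z) = z**2 - 60*r/131 (y(r, z) = -60*r/131 + z*z = -60*r/131 + z**2 = z**2 - 60*r/131)
((y(-126, R(-11)) + 1714) + 13019) + 43237 = ((((-2 - 11)**2 - 60/131*(-126)) + 1714) + 13019) + 43237 = ((((-13)**2 + 7560/131) + 1714) + 13019) + 43237 = (((169 + 7560/131) + 1714) + 13019) + 43237 = ((29699/131 + 1714) + 13019) + 43237 = (254233/131 + 13019) + 43237 = 1959722/131 + 43237 = 7623769/131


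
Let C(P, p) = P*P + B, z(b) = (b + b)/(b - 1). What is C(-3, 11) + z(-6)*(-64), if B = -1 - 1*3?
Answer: -733/7 ≈ -104.71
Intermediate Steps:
B = -4 (B = -1 - 3 = -4)
z(b) = 2*b/(-1 + b) (z(b) = (2*b)/(-1 + b) = 2*b/(-1 + b))
C(P, p) = -4 + P² (C(P, p) = P*P - 4 = P² - 4 = -4 + P²)
C(-3, 11) + z(-6)*(-64) = (-4 + (-3)²) + (2*(-6)/(-1 - 6))*(-64) = (-4 + 9) + (2*(-6)/(-7))*(-64) = 5 + (2*(-6)*(-⅐))*(-64) = 5 + (12/7)*(-64) = 5 - 768/7 = -733/7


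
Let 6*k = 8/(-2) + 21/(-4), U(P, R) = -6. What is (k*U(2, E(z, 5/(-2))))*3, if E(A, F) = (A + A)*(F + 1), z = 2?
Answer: 111/4 ≈ 27.750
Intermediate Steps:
E(A, F) = 2*A*(1 + F) (E(A, F) = (2*A)*(1 + F) = 2*A*(1 + F))
k = -37/24 (k = (8/(-2) + 21/(-4))/6 = (8*(-1/2) + 21*(-1/4))/6 = (-4 - 21/4)/6 = (1/6)*(-37/4) = -37/24 ≈ -1.5417)
(k*U(2, E(z, 5/(-2))))*3 = -37/24*(-6)*3 = (37/4)*3 = 111/4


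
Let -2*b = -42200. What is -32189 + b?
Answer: -11089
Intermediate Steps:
b = 21100 (b = -1/2*(-42200) = 21100)
-32189 + b = -32189 + 21100 = -11089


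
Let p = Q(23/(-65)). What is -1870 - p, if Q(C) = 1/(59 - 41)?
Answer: -33661/18 ≈ -1870.1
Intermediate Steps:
Q(C) = 1/18
p = 1/18 ≈ 0.055556
-1870 - p = -1870 - 1*1/18 = -1870 - 1/18 = -33661/18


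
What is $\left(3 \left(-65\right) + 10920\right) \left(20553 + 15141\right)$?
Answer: $382818150$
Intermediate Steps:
$\left(3 \left(-65\right) + 10920\right) \left(20553 + 15141\right) = \left(-195 + 10920\right) 35694 = 10725 \cdot 35694 = 382818150$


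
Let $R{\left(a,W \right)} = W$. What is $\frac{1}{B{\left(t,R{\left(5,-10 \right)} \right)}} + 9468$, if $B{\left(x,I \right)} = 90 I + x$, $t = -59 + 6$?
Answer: $\frac{9023003}{953} \approx 9468.0$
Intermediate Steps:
$t = -53$
$B{\left(x,I \right)} = x + 90 I$
$\frac{1}{B{\left(t,R{\left(5,-10 \right)} \right)}} + 9468 = \frac{1}{-53 + 90 \left(-10\right)} + 9468 = \frac{1}{-53 - 900} + 9468 = \frac{1}{-953} + 9468 = - \frac{1}{953} + 9468 = \frac{9023003}{953}$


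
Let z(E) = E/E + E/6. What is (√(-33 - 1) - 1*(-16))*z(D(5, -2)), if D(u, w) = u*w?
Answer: -32/3 - 2*I*√34/3 ≈ -10.667 - 3.8873*I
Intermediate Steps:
z(E) = 1 + E/6 (z(E) = 1 + E*(⅙) = 1 + E/6)
(√(-33 - 1) - 1*(-16))*z(D(5, -2)) = (√(-33 - 1) - 1*(-16))*(1 + (5*(-2))/6) = (√(-34) + 16)*(1 + (⅙)*(-10)) = (I*√34 + 16)*(1 - 5/3) = (16 + I*√34)*(-⅔) = -32/3 - 2*I*√34/3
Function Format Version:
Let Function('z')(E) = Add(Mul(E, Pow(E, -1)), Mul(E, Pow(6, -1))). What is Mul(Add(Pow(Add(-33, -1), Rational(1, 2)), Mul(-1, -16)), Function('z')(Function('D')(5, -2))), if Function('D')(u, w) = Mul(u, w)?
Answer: Add(Rational(-32, 3), Mul(Rational(-2, 3), I, Pow(34, Rational(1, 2)))) ≈ Add(-10.667, Mul(-3.8873, I))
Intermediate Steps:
Function('z')(E) = Add(1, Mul(Rational(1, 6), E)) (Function('z')(E) = Add(1, Mul(E, Rational(1, 6))) = Add(1, Mul(Rational(1, 6), E)))
Mul(Add(Pow(Add(-33, -1), Rational(1, 2)), Mul(-1, -16)), Function('z')(Function('D')(5, -2))) = Mul(Add(Pow(Add(-33, -1), Rational(1, 2)), Mul(-1, -16)), Add(1, Mul(Rational(1, 6), Mul(5, -2)))) = Mul(Add(Pow(-34, Rational(1, 2)), 16), Add(1, Mul(Rational(1, 6), -10))) = Mul(Add(Mul(I, Pow(34, Rational(1, 2))), 16), Add(1, Rational(-5, 3))) = Mul(Add(16, Mul(I, Pow(34, Rational(1, 2)))), Rational(-2, 3)) = Add(Rational(-32, 3), Mul(Rational(-2, 3), I, Pow(34, Rational(1, 2))))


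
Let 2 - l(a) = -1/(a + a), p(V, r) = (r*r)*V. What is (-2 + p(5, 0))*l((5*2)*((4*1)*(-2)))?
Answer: -319/80 ≈ -3.9875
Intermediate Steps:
p(V, r) = V*r² (p(V, r) = r²*V = V*r²)
l(a) = 2 + 1/(2*a) (l(a) = 2 - (-1)/(a + a) = 2 - (-1)/(2*a) = 2 + 1/(2*a))
(-2 + p(5, 0))*l((5*2)*((4*1)*(-2))) = (-2 + 5*0²)*(2 + 1/(2*(((5*2)*((4*1)*(-2)))))) = (-2 + 5*0)*(2 + 1/(2*((10*(4*(-2)))))) = (-2 + 0)*(2 + 1/(2*((10*(-8))))) = -2*(2 + (½)/(-80)) = -2*(2 + (½)*(-1/80)) = -2*(2 - 1/160) = -2*319/160 = -319/80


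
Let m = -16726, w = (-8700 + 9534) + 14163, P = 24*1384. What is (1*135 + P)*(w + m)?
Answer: -57663879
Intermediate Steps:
P = 33216
w = 14997 (w = 834 + 14163 = 14997)
(1*135 + P)*(w + m) = (1*135 + 33216)*(14997 - 16726) = (135 + 33216)*(-1729) = 33351*(-1729) = -57663879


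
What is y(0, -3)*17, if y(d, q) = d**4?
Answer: 0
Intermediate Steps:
y(0, -3)*17 = 0**4*17 = 0*17 = 0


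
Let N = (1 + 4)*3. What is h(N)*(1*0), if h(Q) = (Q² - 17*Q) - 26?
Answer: 0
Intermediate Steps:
N = 15 (N = 5*3 = 15)
h(Q) = -26 + Q² - 17*Q
h(N)*(1*0) = (-26 + 15² - 17*15)*(1*0) = (-26 + 225 - 255)*0 = -56*0 = 0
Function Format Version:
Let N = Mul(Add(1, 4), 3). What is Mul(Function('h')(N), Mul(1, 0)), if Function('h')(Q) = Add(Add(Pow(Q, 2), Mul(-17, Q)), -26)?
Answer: 0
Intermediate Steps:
N = 15 (N = Mul(5, 3) = 15)
Function('h')(Q) = Add(-26, Pow(Q, 2), Mul(-17, Q))
Mul(Function('h')(N), Mul(1, 0)) = Mul(Add(-26, Pow(15, 2), Mul(-17, 15)), Mul(1, 0)) = Mul(Add(-26, 225, -255), 0) = Mul(-56, 0) = 0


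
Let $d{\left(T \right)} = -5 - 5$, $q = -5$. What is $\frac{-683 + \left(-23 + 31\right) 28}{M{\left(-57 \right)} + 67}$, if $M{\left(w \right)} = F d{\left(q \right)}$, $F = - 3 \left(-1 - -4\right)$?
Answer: $- \frac{459}{157} \approx -2.9236$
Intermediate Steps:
$F = -9$ ($F = - 3 \left(-1 + 4\right) = \left(-3\right) 3 = -9$)
$d{\left(T \right)} = -10$
$M{\left(w \right)} = 90$ ($M{\left(w \right)} = \left(-9\right) \left(-10\right) = 90$)
$\frac{-683 + \left(-23 + 31\right) 28}{M{\left(-57 \right)} + 67} = \frac{-683 + \left(-23 + 31\right) 28}{90 + 67} = \frac{-683 + 8 \cdot 28}{157} = \left(-683 + 224\right) \frac{1}{157} = \left(-459\right) \frac{1}{157} = - \frac{459}{157}$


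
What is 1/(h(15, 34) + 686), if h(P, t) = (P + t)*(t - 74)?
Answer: -1/1274 ≈ -0.00078493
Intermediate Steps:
h(P, t) = (-74 + t)*(P + t) (h(P, t) = (P + t)*(-74 + t) = (-74 + t)*(P + t))
1/(h(15, 34) + 686) = 1/((34**2 - 74*15 - 74*34 + 15*34) + 686) = 1/((1156 - 1110 - 2516 + 510) + 686) = 1/(-1960 + 686) = 1/(-1274) = -1/1274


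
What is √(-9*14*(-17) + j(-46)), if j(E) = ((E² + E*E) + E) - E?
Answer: √6374 ≈ 79.837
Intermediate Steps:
j(E) = 2*E² (j(E) = ((E² + E²) + E) - E = (2*E² + E) - E = (E + 2*E²) - E = 2*E²)
√(-9*14*(-17) + j(-46)) = √(-9*14*(-17) + 2*(-46)²) = √(-126*(-17) + 2*2116) = √(2142 + 4232) = √6374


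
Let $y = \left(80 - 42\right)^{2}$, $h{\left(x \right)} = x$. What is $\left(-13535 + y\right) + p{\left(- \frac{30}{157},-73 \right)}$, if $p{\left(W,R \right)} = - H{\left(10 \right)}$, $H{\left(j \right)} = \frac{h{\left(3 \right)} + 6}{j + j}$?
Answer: $- \frac{241829}{20} \approx -12091.0$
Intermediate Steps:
$H{\left(j \right)} = \frac{9}{2 j}$ ($H{\left(j \right)} = \frac{3 + 6}{j + j} = \frac{9}{2 j}$)
$y = 1444$ ($y = 38^{2} = 1444$)
$p{\left(W,R \right)} = - \frac{9}{20}$ ($p{\left(W,R \right)} = - \frac{9}{2 \cdot 10} = \left(-1\right) \frac{9}{20} = - \frac{9}{20}$)
$\left(-13535 + y\right) + p{\left(- \frac{30}{157},-73 \right)} = \left(-13535 + 1444\right) - \frac{9}{20} = -12091 - \frac{9}{20} = - \frac{241829}{20}$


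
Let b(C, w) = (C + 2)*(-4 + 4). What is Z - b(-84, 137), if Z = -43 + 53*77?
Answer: 4038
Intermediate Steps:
b(C, w) = 0 (b(C, w) = (2 + C)*0 = 0)
Z = 4038 (Z = -43 + 4081 = 4038)
Z - b(-84, 137) = 4038 - 1*0 = 4038 + 0 = 4038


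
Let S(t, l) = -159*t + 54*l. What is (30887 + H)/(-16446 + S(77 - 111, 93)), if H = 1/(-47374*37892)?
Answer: -18481706014765/3600961789648 ≈ -5.1324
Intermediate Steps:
H = -1/1795095608 (H = -1/47374*1/37892 = -1/1795095608 ≈ -5.5707e-10)
(30887 + H)/(-16446 + S(77 - 111, 93)) = (30887 - 1/1795095608)/(-16446 + (-159*(77 - 111) + 54*93)) = 55445118044295/(1795095608*(-16446 + (-159*(-34) + 5022))) = 55445118044295/(1795095608*(-16446 + (5406 + 5022))) = 55445118044295/(1795095608*(-16446 + 10428)) = (55445118044295/1795095608)/(-6018) = (55445118044295/1795095608)*(-1/6018) = -18481706014765/3600961789648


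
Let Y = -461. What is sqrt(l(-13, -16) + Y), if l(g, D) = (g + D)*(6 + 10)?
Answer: 5*I*sqrt(37) ≈ 30.414*I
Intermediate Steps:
l(g, D) = 16*D + 16*g (l(g, D) = (D + g)*16 = 16*D + 16*g)
sqrt(l(-13, -16) + Y) = sqrt((16*(-16) + 16*(-13)) - 461) = sqrt((-256 - 208) - 461) = sqrt(-464 - 461) = sqrt(-925) = 5*I*sqrt(37)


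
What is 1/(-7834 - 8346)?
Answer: -1/16180 ≈ -6.1805e-5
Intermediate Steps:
1/(-7834 - 8346) = 1/(-16180) = -1/16180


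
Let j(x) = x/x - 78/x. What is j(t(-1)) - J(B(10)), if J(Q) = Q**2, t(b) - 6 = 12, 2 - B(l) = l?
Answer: -202/3 ≈ -67.333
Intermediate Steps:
B(l) = 2 - l
t(b) = 18 (t(b) = 6 + 12 = 18)
j(x) = 1 - 78/x
j(t(-1)) - J(B(10)) = (-78 + 18)/18 - (2 - 1*10)**2 = (1/18)*(-60) - (2 - 10)**2 = -10/3 - 1*(-8)**2 = -10/3 - 1*64 = -10/3 - 64 = -202/3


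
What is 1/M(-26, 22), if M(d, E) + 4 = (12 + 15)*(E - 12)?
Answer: 1/266 ≈ 0.0037594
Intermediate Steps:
M(d, E) = -328 + 27*E (M(d, E) = -4 + (12 + 15)*(E - 12) = -4 + 27*(-12 + E) = -4 + (-324 + 27*E) = -328 + 27*E)
1/M(-26, 22) = 1/(-328 + 27*22) = 1/(-328 + 594) = 1/266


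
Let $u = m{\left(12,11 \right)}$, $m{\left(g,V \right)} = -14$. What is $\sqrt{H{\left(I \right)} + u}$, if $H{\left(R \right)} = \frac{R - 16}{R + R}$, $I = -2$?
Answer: $\frac{i \sqrt{38}}{2} \approx 3.0822 i$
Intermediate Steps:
$H{\left(R \right)} = \frac{-16 + R}{2 R}$
$u = -14$
$\sqrt{H{\left(I \right)} + u} = \sqrt{\frac{-16 - 2}{2 \left(-2\right)} - 14} = \sqrt{\frac{1}{2} \left(- \frac{1}{2}\right) \left(-18\right) - 14} = \sqrt{\frac{9}{2} - 14} = \sqrt{- \frac{19}{2}} = \frac{i \sqrt{38}}{2}$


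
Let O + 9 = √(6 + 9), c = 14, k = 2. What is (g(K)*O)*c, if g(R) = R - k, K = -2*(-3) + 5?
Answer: -1134 + 126*√15 ≈ -646.00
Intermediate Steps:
O = -9 + √15 (O = -9 + √(6 + 9) = -9 + √15 ≈ -5.1270)
K = 11 (K = 6 + 5 = 11)
g(R) = -2 + R (g(R) = R - 1*2 = R - 2 = -2 + R)
(g(K)*O)*c = ((-2 + 11)*(-9 + √15))*14 = (9*(-9 + √15))*14 = (-81 + 9*√15)*14 = -1134 + 126*√15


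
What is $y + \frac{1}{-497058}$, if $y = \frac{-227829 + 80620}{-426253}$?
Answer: $\frac{73170984869}{211872463674} \approx 0.34535$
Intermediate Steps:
$y = \frac{147209}{426253}$ ($y = \left(-147209\right) \left(- \frac{1}{426253}\right) = \frac{147209}{426253} \approx 0.34536$)
$y + \frac{1}{-497058} = \frac{147209}{426253} + \frac{1}{-497058} = \frac{147209}{426253} - \frac{1}{497058} = \frac{73170984869}{211872463674}$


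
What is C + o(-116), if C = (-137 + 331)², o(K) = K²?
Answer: 51092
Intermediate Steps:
C = 37636 (C = 194² = 37636)
C + o(-116) = 37636 + (-116)² = 37636 + 13456 = 51092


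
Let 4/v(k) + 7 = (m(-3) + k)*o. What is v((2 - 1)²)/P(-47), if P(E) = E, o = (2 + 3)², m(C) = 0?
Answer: -2/423 ≈ -0.0047281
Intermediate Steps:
o = 25 (o = 5² = 25)
v(k) = 4/(-7 + 25*k) (v(k) = 4/(-7 + (0 + k)*25) = 4/(-7 + k*25) = 4/(-7 + 25*k))
v((2 - 1)²)/P(-47) = (4/(-7 + 25*(2 - 1)²))/(-47) = (4/(-7 + 25*1²))*(-1/47) = (4/(-7 + 25*1))*(-1/47) = (4/(-7 + 25))*(-1/47) = (4/18)*(-1/47) = (4*(1/18))*(-1/47) = (2/9)*(-1/47) = -2/423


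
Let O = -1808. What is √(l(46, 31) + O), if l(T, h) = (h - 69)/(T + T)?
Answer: 9*I*√47242/46 ≈ 42.525*I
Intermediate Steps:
l(T, h) = (-69 + h)/(2*T) (l(T, h) = (-69 + h)/((2*T)) = (-69 + h)*(1/(2*T)) = (-69 + h)/(2*T))
√(l(46, 31) + O) = √((½)*(-69 + 31)/46 - 1808) = √((½)*(1/46)*(-38) - 1808) = √(-19/46 - 1808) = √(-83187/46) = 9*I*√47242/46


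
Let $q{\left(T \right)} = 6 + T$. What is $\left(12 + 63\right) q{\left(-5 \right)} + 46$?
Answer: $121$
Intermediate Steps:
$\left(12 + 63\right) q{\left(-5 \right)} + 46 = \left(12 + 63\right) \left(6 - 5\right) + 46 = 75 \cdot 1 + 46 = 75 + 46 = 121$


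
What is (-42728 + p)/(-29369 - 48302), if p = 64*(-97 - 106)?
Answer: 55720/77671 ≈ 0.71738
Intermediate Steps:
p = -12992 (p = 64*(-203) = -12992)
(-42728 + p)/(-29369 - 48302) = (-42728 - 12992)/(-29369 - 48302) = -55720/(-77671) = -55720*(-1/77671) = 55720/77671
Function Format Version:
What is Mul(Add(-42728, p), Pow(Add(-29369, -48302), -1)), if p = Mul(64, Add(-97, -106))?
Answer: Rational(55720, 77671) ≈ 0.71738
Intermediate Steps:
p = -12992 (p = Mul(64, -203) = -12992)
Mul(Add(-42728, p), Pow(Add(-29369, -48302), -1)) = Mul(Add(-42728, -12992), Pow(Add(-29369, -48302), -1)) = Mul(-55720, Pow(-77671, -1)) = Mul(-55720, Rational(-1, 77671)) = Rational(55720, 77671)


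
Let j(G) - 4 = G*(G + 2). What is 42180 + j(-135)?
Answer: 60139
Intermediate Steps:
j(G) = 4 + G*(2 + G) (j(G) = 4 + G*(G + 2) = 4 + G*(2 + G))
42180 + j(-135) = 42180 + (4 + (-135)² + 2*(-135)) = 42180 + (4 + 18225 - 270) = 42180 + 17959 = 60139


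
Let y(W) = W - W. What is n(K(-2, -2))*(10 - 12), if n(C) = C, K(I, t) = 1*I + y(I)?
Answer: 4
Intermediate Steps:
y(W) = 0
K(I, t) = I (K(I, t) = 1*I + 0 = I + 0 = I)
n(K(-2, -2))*(10 - 12) = -2*(10 - 12) = -2*(-2) = 4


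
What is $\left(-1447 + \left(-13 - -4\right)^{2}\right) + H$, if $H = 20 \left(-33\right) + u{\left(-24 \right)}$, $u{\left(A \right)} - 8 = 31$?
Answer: $-1987$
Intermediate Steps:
$u{\left(A \right)} = 39$ ($u{\left(A \right)} = 8 + 31 = 39$)
$H = -621$ ($H = 20 \left(-33\right) + 39 = -660 + 39 = -621$)
$\left(-1447 + \left(-13 - -4\right)^{2}\right) + H = \left(-1447 + \left(-13 - -4\right)^{2}\right) - 621 = \left(-1447 + \left(-13 + 4\right)^{2}\right) - 621 = \left(-1447 + \left(-9\right)^{2}\right) - 621 = \left(-1447 + 81\right) - 621 = -1366 - 621 = -1987$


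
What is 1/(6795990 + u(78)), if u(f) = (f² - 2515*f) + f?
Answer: 1/6605982 ≈ 1.5138e-7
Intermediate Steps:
u(f) = f² - 2514*f
1/(6795990 + u(78)) = 1/(6795990 + 78*(-2514 + 78)) = 1/(6795990 + 78*(-2436)) = 1/(6795990 - 190008) = 1/6605982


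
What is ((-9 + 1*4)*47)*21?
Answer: -4935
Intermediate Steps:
((-9 + 1*4)*47)*21 = ((-9 + 4)*47)*21 = -5*47*21 = -235*21 = -4935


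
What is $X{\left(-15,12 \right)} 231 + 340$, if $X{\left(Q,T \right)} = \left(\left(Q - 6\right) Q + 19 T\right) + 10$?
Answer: $128083$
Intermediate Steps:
$X{\left(Q,T \right)} = 10 + 19 T + Q \left(-6 + Q\right)$ ($X{\left(Q,T \right)} = \left(\left(-6 + Q\right) Q + 19 T\right) + 10 = \left(Q \left(-6 + Q\right) + 19 T\right) + 10 = \left(19 T + Q \left(-6 + Q\right)\right) + 10 = 10 + 19 T + Q \left(-6 + Q\right)$)
$X{\left(-15,12 \right)} 231 + 340 = \left(10 + \left(-15\right)^{2} - -90 + 19 \cdot 12\right) 231 + 340 = \left(10 + 225 + 90 + 228\right) 231 + 340 = 553 \cdot 231 + 340 = 127743 + 340 = 128083$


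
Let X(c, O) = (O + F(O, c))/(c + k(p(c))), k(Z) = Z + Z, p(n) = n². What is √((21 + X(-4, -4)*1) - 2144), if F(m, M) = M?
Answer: I*√104041/7 ≈ 46.079*I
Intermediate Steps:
k(Z) = 2*Z
X(c, O) = (O + c)/(c + 2*c²)
√((21 + X(-4, -4)*1) - 2144) = √((21 + ((-4 - 4)/((-4)*(1 + 2*(-4))))*1) - 2144) = √((21 - ¼*(-8)/(1 - 8)*1) - 2144) = √((21 - ¼*(-8)/(-7)*1) - 2144) = √((21 - ¼*(-⅐)*(-8)*1) - 2144) = √((21 - 2/7*1) - 2144) = √((21 - 2/7) - 2144) = √(145/7 - 2144) = √(-14863/7) = I*√104041/7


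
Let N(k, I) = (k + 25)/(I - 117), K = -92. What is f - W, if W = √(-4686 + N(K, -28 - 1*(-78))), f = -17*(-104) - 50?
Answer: 1718 - I*√4685 ≈ 1718.0 - 68.447*I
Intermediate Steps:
N(k, I) = (25 + k)/(-117 + I)
f = 1718 (f = 1768 - 50 = 1718)
W = I*√4685 (W = √(-4686 + (25 - 92)/(-117 + (-28 - 1*(-78)))) = √(-4686 - 67/(-117 + (-28 + 78))) = √(-4686 - 67/(-117 + 50)) = √(-4686 - 67/(-67)) = √(-4686 - 1/67*(-67)) = √(-4686 + 1) = √(-4685) = I*√4685 ≈ 68.447*I)
f - W = 1718 - I*√4685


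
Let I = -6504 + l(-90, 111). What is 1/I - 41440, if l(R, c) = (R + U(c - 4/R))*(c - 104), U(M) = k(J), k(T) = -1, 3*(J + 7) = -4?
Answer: -295923041/7141 ≈ -41440.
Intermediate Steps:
J = -25/3 (J = -7 + (⅓)*(-4) = -7 - 4/3 = -25/3 ≈ -8.3333)
U(M) = -1
l(R, c) = (-1 + R)*(-104 + c) (l(R, c) = (R - 1)*(c - 104) = (-1 + R)*(-104 + c))
I = -7141 (I = -6504 + (104 - 1*111 - 104*(-90) - 90*111) = -6504 + (104 - 111 + 9360 - 9990) = -6504 - 637 = -7141)
1/I - 41440 = 1/(-7141) - 41440 = -1/7141 - 41440 = -295923041/7141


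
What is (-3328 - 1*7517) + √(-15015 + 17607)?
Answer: -10845 + 36*√2 ≈ -10794.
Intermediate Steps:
(-3328 - 1*7517) + √(-15015 + 17607) = (-3328 - 7517) + √2592 = -10845 + 36*√2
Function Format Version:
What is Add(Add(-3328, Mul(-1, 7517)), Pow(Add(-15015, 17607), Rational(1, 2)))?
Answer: Add(-10845, Mul(36, Pow(2, Rational(1, 2)))) ≈ -10794.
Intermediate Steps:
Add(Add(-3328, Mul(-1, 7517)), Pow(Add(-15015, 17607), Rational(1, 2))) = Add(Add(-3328, -7517), Pow(2592, Rational(1, 2))) = Add(-10845, Mul(36, Pow(2, Rational(1, 2))))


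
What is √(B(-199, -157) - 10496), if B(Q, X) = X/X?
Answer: I*√10495 ≈ 102.45*I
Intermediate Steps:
B(Q, X) = 1
√(B(-199, -157) - 10496) = √(1 - 10496) = √(-10495) = I*√10495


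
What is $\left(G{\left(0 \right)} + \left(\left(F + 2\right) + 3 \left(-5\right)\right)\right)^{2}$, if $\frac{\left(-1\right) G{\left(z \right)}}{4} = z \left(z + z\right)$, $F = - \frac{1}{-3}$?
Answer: $\frac{1444}{9} \approx 160.44$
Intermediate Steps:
$F = \frac{1}{3}$ ($F = \left(-1\right) \left(- \frac{1}{3}\right) = \frac{1}{3} \approx 0.33333$)
$G{\left(z \right)} = - 8 z^{2}$ ($G{\left(z \right)} = - 4 z \left(z + z\right) = - 4 z 2 z = - 4 \cdot 2 z^{2} = - 8 z^{2}$)
$\left(G{\left(0 \right)} + \left(\left(F + 2\right) + 3 \left(-5\right)\right)\right)^{2} = \left(- 8 \cdot 0^{2} + \left(\left(\frac{1}{3} + 2\right) + 3 \left(-5\right)\right)\right)^{2} = \left(\left(-8\right) 0 + \left(\frac{7}{3} - 15\right)\right)^{2} = \left(0 - \frac{38}{3}\right)^{2} = \left(- \frac{38}{3}\right)^{2} = \frac{1444}{9}$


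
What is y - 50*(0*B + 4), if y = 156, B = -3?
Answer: -44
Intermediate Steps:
y - 50*(0*B + 4) = 156 - 50*(0*(-3) + 4) = 156 - 50*(0 + 4) = 156 - 50*4 = 156 - 200 = -44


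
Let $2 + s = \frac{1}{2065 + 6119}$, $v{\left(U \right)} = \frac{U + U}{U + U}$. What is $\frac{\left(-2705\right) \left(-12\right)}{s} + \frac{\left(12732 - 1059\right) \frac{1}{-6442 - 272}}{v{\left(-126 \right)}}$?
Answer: $- \frac{198198097439}{12209782} \approx -16233.0$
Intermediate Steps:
$v{\left(U \right)} = 1$ ($v{\left(U \right)} = \frac{2 U}{2 U} = 2 U \frac{1}{2 U} = 1$)
$s = - \frac{16367}{8184}$ ($s = -2 + \frac{1}{2065 + 6119} = -2 + \frac{1}{8184} = - \frac{16367}{8184} \approx -1.9999$)
$\frac{\left(-2705\right) \left(-12\right)}{s} + \frac{\left(12732 - 1059\right) \frac{1}{-6442 - 272}}{v{\left(-126 \right)}} = \frac{\left(-2705\right) \left(-12\right)}{- \frac{16367}{8184}} + \frac{\left(12732 - 1059\right) \frac{1}{-6442 - 272}}{1} = 32460 \left(- \frac{8184}{16367}\right) + \frac{11673}{-6714} \cdot 1 = - \frac{265652640}{16367} + 11673 \left(- \frac{1}{6714}\right) 1 = - \frac{265652640}{16367} - \frac{1297}{746} = - \frac{198198097439}{12209782}$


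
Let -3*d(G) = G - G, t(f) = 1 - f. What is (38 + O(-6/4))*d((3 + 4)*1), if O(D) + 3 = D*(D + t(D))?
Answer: 0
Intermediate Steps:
O(D) = -3 + D (O(D) = -3 + D*(D + (1 - D)) = -3 + D*1 = -3 + D)
d(G) = 0 (d(G) = -(G - G)/3 = -⅓*0 = 0)
(38 + O(-6/4))*d((3 + 4)*1) = (38 + (-3 - 6/4))*0 = (38 + (-3 - 6*¼))*0 = (38 + (-3 - 3/2))*0 = (38 - 9/2)*0 = (67/2)*0 = 0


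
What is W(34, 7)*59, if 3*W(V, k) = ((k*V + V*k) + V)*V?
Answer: 341020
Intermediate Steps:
W(V, k) = V*(V + 2*V*k)/3 (W(V, k) = (((k*V + V*k) + V)*V)/3 = (((V*k + V*k) + V)*V)/3 = ((2*V*k + V)*V)/3 = ((V + 2*V*k)*V)/3 = (V*(V + 2*V*k))/3 = V*(V + 2*V*k)/3)
W(34, 7)*59 = ((1/3)*34**2*(1 + 2*7))*59 = ((1/3)*1156*(1 + 14))*59 = ((1/3)*1156*15)*59 = 5780*59 = 341020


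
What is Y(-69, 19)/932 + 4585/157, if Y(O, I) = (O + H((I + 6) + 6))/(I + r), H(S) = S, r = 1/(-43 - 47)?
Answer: 1825599010/62516929 ≈ 29.202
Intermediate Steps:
r = -1/90 (r = 1/(-90) = -1/90 ≈ -0.011111)
Y(O, I) = (12 + I + O)/(-1/90 + I) (Y(O, I) = (O + ((I + 6) + 6))/(I - 1/90) = (O + ((6 + I) + 6))/(-1/90 + I) = (O + (12 + I))/(-1/90 + I) = (12 + I + O)/(-1/90 + I))
Y(-69, 19)/932 + 4585/157 = (90*(12 + 19 - 69)/(-1 + 90*19))/932 + 4585/157 = (90*(-38)/(-1 + 1710))*(1/932) + 4585*(1/157) = (90*(-38)/1709)*(1/932) + 4585/157 = (90*(1/1709)*(-38))*(1/932) + 4585/157 = -3420/1709*1/932 + 4585/157 = -855/398197 + 4585/157 = 1825599010/62516929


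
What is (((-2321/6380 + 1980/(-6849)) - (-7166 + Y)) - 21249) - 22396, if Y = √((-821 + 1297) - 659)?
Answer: -16101389191/441380 - I*√183 ≈ -36480.0 - 13.528*I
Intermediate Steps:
Y = I*√183 (Y = √(476 - 659) = √(-183) = I*√183 ≈ 13.528*I)
(((-2321/6380 + 1980/(-6849)) - (-7166 + Y)) - 21249) - 22396 = (((-2321/6380 + 1980/(-6849)) - (-7166 + I*√183)) - 21249) - 22396 = (((-2321*1/6380 + 1980*(-1/6849)) + (7166 - I*√183)) - 21249) - 22396 = (((-211/580 - 220/761) + (7166 - I*√183)) - 21249) - 22396 = ((-288171/441380 + (7166 - I*√183)) - 21249) - 22396 = ((3162640909/441380 - I*√183) - 21249) - 22396 = (-6216242711/441380 - I*√183) - 22396 = -16101389191/441380 - I*√183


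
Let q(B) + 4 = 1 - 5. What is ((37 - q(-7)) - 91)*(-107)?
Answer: 4922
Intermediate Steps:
q(B) = -8 (q(B) = -4 + (1 - 5) = -4 - 4 = -8)
((37 - q(-7)) - 91)*(-107) = ((37 - 1*(-8)) - 91)*(-107) = ((37 + 8) - 91)*(-107) = (45 - 91)*(-107) = -46*(-107) = 4922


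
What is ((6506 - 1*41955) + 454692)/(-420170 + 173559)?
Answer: -419243/246611 ≈ -1.7000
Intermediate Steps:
((6506 - 1*41955) + 454692)/(-420170 + 173559) = ((6506 - 41955) + 454692)/(-246611) = (-35449 + 454692)*(-1/246611) = 419243*(-1/246611) = -419243/246611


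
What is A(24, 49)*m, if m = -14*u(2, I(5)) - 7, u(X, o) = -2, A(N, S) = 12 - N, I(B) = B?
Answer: -252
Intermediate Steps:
m = 21 (m = -14*(-2) - 7 = 28 - 7 = 21)
A(24, 49)*m = (12 - 1*24)*21 = (12 - 24)*21 = -12*21 = -252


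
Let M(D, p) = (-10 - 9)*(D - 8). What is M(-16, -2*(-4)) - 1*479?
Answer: -23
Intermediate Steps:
M(D, p) = 152 - 19*D (M(D, p) = -19*(-8 + D) = 152 - 19*D)
M(-16, -2*(-4)) - 1*479 = (152 - 19*(-16)) - 1*479 = (152 + 304) - 479 = 456 - 479 = -23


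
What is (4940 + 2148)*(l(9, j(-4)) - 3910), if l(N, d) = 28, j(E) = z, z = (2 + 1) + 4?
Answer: -27515616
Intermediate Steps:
z = 7 (z = 3 + 4 = 7)
j(E) = 7
(4940 + 2148)*(l(9, j(-4)) - 3910) = (4940 + 2148)*(28 - 3910) = 7088*(-3882) = -27515616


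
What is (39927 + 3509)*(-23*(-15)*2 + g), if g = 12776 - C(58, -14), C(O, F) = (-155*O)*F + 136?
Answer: -4887853080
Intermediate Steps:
C(O, F) = 136 - 155*F*O (C(O, F) = -155*F*O + 136 = 136 - 155*F*O)
g = -113220 (g = 12776 - (136 - 155*(-14)*58) = 12776 - (136 + 125860) = 12776 - 1*125996 = 12776 - 125996 = -113220)
(39927 + 3509)*(-23*(-15)*2 + g) = (39927 + 3509)*(-23*(-15)*2 - 113220) = 43436*(345*2 - 113220) = 43436*(690 - 113220) = 43436*(-112530) = -4887853080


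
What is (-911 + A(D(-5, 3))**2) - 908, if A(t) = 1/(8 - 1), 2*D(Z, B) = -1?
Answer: -89130/49 ≈ -1819.0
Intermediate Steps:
D(Z, B) = -1/2 (D(Z, B) = (1/2)*(-1) = -1/2)
A(t) = 1/7
(-911 + A(D(-5, 3))**2) - 908 = (-911 + (1/7)**2) - 908 = (-911 + 1/49) - 908 = -44638/49 - 908 = -89130/49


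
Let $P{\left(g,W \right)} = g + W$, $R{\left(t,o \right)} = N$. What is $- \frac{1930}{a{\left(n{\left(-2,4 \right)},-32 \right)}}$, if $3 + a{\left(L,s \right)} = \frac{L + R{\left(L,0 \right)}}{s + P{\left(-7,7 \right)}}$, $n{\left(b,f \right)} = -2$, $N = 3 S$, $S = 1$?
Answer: $\frac{61760}{97} \approx 636.7$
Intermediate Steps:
$N = 3$ ($N = 3 \cdot 1 = 3$)
$R{\left(t,o \right)} = 3$
$P{\left(g,W \right)} = W + g$
$a{\left(L,s \right)} = -3 + \frac{3 + L}{s}$ ($a{\left(L,s \right)} = -3 + \frac{L + 3}{s + \left(7 - 7\right)} = -3 + \frac{3 + L}{s + 0} = -3 + \frac{3 + L}{s}$)
$- \frac{1930}{a{\left(n{\left(-2,4 \right)},-32 \right)}} = - \frac{1930}{\frac{1}{-32} \left(3 - 2 - -96\right)} = - \frac{1930}{\left(- \frac{1}{32}\right) \left(3 - 2 + 96\right)} = - \frac{1930}{\left(- \frac{1}{32}\right) 97} = - \frac{1930}{- \frac{97}{32}} = \left(-1930\right) \left(- \frac{32}{97}\right) = \frac{61760}{97}$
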